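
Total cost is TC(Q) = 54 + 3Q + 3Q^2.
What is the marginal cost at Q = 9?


MC = dTC/dQ = 3 + 2*3*Q
At Q = 9:
MC = 3 + 6*9
MC = 3 + 54 = 57

57


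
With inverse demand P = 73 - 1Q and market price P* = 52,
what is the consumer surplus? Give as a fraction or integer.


Maximum willingness to pay (at Q=0): P_max = 73
Quantity demanded at P* = 52:
Q* = (73 - 52)/1 = 21
CS = (1/2) * Q* * (P_max - P*)
CS = (1/2) * 21 * (73 - 52)
CS = (1/2) * 21 * 21 = 441/2

441/2


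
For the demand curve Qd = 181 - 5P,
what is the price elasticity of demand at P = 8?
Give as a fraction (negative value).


dQ/dP = -5
At P = 8: Q = 181 - 5*8 = 141
E = (dQ/dP)(P/Q) = (-5)(8/141) = -40/141

-40/141


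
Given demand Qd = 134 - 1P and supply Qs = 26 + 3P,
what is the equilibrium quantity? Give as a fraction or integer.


First find equilibrium price:
134 - 1P = 26 + 3P
P* = 108/4 = 27
Then substitute into demand:
Q* = 134 - 1 * 27 = 107

107


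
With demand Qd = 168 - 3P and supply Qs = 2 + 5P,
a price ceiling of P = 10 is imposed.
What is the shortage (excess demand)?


At P = 10:
Qd = 168 - 3*10 = 138
Qs = 2 + 5*10 = 52
Shortage = Qd - Qs = 138 - 52 = 86

86


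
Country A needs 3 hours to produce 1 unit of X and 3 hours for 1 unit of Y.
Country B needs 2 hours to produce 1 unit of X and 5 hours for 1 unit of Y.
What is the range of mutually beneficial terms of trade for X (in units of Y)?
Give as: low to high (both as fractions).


Opportunity cost of X for Country A = hours_X / hours_Y = 3/3 = 1 units of Y
Opportunity cost of X for Country B = hours_X / hours_Y = 2/5 = 2/5 units of Y
Terms of trade must be between the two opportunity costs.
Range: 2/5 to 1

2/5 to 1


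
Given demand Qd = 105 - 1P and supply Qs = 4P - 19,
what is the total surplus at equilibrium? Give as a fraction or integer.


Find equilibrium: 105 - 1P = 4P - 19
105 + 19 = 5P
P* = 124/5 = 124/5
Q* = 4*124/5 - 19 = 401/5
Inverse demand: P = 105 - Q/1, so P_max = 105
Inverse supply: P = 19/4 + Q/4, so P_min = 19/4
CS = (1/2) * 401/5 * (105 - 124/5) = 160801/50
PS = (1/2) * 401/5 * (124/5 - 19/4) = 160801/200
TS = CS + PS = 160801/50 + 160801/200 = 160801/40

160801/40


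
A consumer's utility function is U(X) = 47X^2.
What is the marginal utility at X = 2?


MU = dU/dX = 47*2*X^(2-1)
MU = 94*X^1
At X = 2:
MU = 94 * 2^1
MU = 94 * 2 = 188

188


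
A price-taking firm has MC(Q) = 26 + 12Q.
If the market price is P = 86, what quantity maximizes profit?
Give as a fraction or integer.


In perfect competition, profit is maximized where P = MC.
86 = 26 + 12Q
60 = 12Q
Q* = 60/12 = 5

5


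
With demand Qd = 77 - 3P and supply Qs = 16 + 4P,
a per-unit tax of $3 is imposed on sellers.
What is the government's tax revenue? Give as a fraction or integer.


With tax on sellers, new supply: Qs' = 16 + 4(P - 3)
= 4 + 4P
New equilibrium quantity:
Q_new = 320/7
Tax revenue = tax * Q_new = 3 * 320/7 = 960/7

960/7


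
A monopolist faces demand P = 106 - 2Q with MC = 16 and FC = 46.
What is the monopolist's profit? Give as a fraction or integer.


MR = MC: 106 - 4Q = 16
Q* = 45/2
P* = 106 - 2*45/2 = 61
Profit = (P* - MC)*Q* - FC
= (61 - 16)*45/2 - 46
= 45*45/2 - 46
= 2025/2 - 46 = 1933/2

1933/2


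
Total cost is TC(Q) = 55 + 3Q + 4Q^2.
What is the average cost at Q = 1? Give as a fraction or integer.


TC(1) = 55 + 3*1 + 4*1^2
TC(1) = 55 + 3 + 4 = 62
AC = TC/Q = 62/1 = 62

62


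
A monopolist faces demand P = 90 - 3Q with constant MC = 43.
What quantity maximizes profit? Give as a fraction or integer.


TR = P*Q = (90 - 3Q)Q = 90Q - 3Q^2
MR = dTR/dQ = 90 - 6Q
Set MR = MC:
90 - 6Q = 43
47 = 6Q
Q* = 47/6 = 47/6

47/6


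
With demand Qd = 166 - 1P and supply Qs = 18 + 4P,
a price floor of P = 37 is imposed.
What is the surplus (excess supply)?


At P = 37:
Qd = 166 - 1*37 = 129
Qs = 18 + 4*37 = 166
Surplus = Qs - Qd = 166 - 129 = 37

37


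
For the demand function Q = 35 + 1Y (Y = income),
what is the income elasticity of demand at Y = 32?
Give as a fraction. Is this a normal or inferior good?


dQ/dY = 1
At Y = 32: Q = 35 + 1*32 = 67
Ey = (dQ/dY)(Y/Q) = 1 * 32 / 67 = 32/67
Since Ey > 0, this is a normal good.

32/67 (normal good)


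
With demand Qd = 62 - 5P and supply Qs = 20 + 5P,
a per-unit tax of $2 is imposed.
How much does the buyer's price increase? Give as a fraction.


With a per-unit tax, the buyer's price increase depends on relative slopes.
Supply slope: d = 5, Demand slope: b = 5
Buyer's price increase = d * tax / (b + d)
= 5 * 2 / (5 + 5)
= 10 / 10 = 1

1


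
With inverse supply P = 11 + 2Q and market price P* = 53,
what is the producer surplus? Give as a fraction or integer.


Minimum supply price (at Q=0): P_min = 11
Quantity supplied at P* = 53:
Q* = (53 - 11)/2 = 21
PS = (1/2) * Q* * (P* - P_min)
PS = (1/2) * 21 * (53 - 11)
PS = (1/2) * 21 * 42 = 441

441


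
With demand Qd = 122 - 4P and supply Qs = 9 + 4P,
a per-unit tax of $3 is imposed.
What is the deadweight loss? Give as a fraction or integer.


Pre-tax equilibrium quantity: Q* = 131/2
Post-tax equilibrium quantity: Q_tax = 119/2
Reduction in quantity: Q* - Q_tax = 6
DWL = (1/2) * tax * (Q* - Q_tax)
DWL = (1/2) * 3 * 6 = 9

9


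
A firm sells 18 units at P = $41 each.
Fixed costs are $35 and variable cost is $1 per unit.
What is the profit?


Total Revenue = P * Q = 41 * 18 = $738
Total Cost = FC + VC*Q = 35 + 1*18 = $53
Profit = TR - TC = 738 - 53 = $685

$685


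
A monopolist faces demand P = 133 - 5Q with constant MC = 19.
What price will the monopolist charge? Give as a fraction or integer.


MR = 133 - 10Q
Set MR = MC: 133 - 10Q = 19
Q* = 57/5
Substitute into demand:
P* = 133 - 5*57/5 = 76

76


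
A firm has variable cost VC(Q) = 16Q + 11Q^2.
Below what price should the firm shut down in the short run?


AVC(Q) = VC(Q)/Q = 16 + 11Q
AVC is increasing in Q, so minimum AVC is at Q -> 0+.
Min AVC = 16
The firm should shut down if P < 16.

16


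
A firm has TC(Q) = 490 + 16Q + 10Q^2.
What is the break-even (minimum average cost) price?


AC(Q) = 490/Q + 16 + 10Q
To minimize: dAC/dQ = -490/Q^2 + 10 = 0
Q^2 = 490/10 = 49
Q* = 7
Min AC = 490/7 + 16 + 10*7
Min AC = 70 + 16 + 70 = 156

156


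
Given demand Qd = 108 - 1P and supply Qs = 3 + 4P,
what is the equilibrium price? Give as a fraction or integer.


At equilibrium, Qd = Qs.
108 - 1P = 3 + 4P
108 - 3 = 1P + 4P
105 = 5P
P* = 105/5 = 21

21


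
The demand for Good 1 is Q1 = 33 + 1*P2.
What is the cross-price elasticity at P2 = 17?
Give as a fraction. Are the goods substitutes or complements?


dQ1/dP2 = 1
At P2 = 17: Q1 = 33 + 1*17 = 50
Exy = (dQ1/dP2)(P2/Q1) = 1 * 17 / 50 = 17/50
Since Exy > 0, the goods are substitutes.

17/50 (substitutes)


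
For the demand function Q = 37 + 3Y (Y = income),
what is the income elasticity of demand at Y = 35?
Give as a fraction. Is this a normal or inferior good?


dQ/dY = 3
At Y = 35: Q = 37 + 3*35 = 142
Ey = (dQ/dY)(Y/Q) = 3 * 35 / 142 = 105/142
Since Ey > 0, this is a normal good.

105/142 (normal good)


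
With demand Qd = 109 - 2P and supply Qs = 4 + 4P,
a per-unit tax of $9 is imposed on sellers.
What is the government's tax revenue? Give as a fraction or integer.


With tax on sellers, new supply: Qs' = 4 + 4(P - 9)
= 4P - 32
New equilibrium quantity:
Q_new = 62
Tax revenue = tax * Q_new = 9 * 62 = 558

558


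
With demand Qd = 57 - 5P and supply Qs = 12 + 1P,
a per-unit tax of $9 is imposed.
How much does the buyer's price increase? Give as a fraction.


With a per-unit tax, the buyer's price increase depends on relative slopes.
Supply slope: d = 1, Demand slope: b = 5
Buyer's price increase = d * tax / (b + d)
= 1 * 9 / (5 + 1)
= 9 / 6 = 3/2

3/2


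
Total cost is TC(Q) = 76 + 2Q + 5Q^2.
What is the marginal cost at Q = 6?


MC = dTC/dQ = 2 + 2*5*Q
At Q = 6:
MC = 2 + 10*6
MC = 2 + 60 = 62

62


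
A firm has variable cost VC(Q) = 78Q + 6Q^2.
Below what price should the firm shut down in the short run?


AVC(Q) = VC(Q)/Q = 78 + 6Q
AVC is increasing in Q, so minimum AVC is at Q -> 0+.
Min AVC = 78
The firm should shut down if P < 78.

78


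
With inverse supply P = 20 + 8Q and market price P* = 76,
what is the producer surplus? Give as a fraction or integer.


Minimum supply price (at Q=0): P_min = 20
Quantity supplied at P* = 76:
Q* = (76 - 20)/8 = 7
PS = (1/2) * Q* * (P* - P_min)
PS = (1/2) * 7 * (76 - 20)
PS = (1/2) * 7 * 56 = 196

196


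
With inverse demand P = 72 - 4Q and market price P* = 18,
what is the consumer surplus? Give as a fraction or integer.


Maximum willingness to pay (at Q=0): P_max = 72
Quantity demanded at P* = 18:
Q* = (72 - 18)/4 = 27/2
CS = (1/2) * Q* * (P_max - P*)
CS = (1/2) * 27/2 * (72 - 18)
CS = (1/2) * 27/2 * 54 = 729/2

729/2


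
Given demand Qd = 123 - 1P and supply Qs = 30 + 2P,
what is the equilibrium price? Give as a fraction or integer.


At equilibrium, Qd = Qs.
123 - 1P = 30 + 2P
123 - 30 = 1P + 2P
93 = 3P
P* = 93/3 = 31

31


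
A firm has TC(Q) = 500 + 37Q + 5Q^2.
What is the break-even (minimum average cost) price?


AC(Q) = 500/Q + 37 + 5Q
To minimize: dAC/dQ = -500/Q^2 + 5 = 0
Q^2 = 500/5 = 100
Q* = 10
Min AC = 500/10 + 37 + 5*10
Min AC = 50 + 37 + 50 = 137

137


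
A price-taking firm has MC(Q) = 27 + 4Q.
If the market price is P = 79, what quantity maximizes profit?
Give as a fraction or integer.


In perfect competition, profit is maximized where P = MC.
79 = 27 + 4Q
52 = 4Q
Q* = 52/4 = 13

13


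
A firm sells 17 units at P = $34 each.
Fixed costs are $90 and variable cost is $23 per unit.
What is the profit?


Total Revenue = P * Q = 34 * 17 = $578
Total Cost = FC + VC*Q = 90 + 23*17 = $481
Profit = TR - TC = 578 - 481 = $97

$97


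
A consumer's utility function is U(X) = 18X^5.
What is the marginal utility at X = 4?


MU = dU/dX = 18*5*X^(5-1)
MU = 90*X^4
At X = 4:
MU = 90 * 4^4
MU = 90 * 256 = 23040

23040


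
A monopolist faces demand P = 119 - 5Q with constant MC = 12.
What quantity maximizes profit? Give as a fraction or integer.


TR = P*Q = (119 - 5Q)Q = 119Q - 5Q^2
MR = dTR/dQ = 119 - 10Q
Set MR = MC:
119 - 10Q = 12
107 = 10Q
Q* = 107/10 = 107/10

107/10


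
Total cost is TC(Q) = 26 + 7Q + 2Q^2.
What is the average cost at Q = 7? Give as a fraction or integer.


TC(7) = 26 + 7*7 + 2*7^2
TC(7) = 26 + 49 + 98 = 173
AC = TC/Q = 173/7 = 173/7

173/7


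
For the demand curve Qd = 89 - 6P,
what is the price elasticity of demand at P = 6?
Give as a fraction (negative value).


dQ/dP = -6
At P = 6: Q = 89 - 6*6 = 53
E = (dQ/dP)(P/Q) = (-6)(6/53) = -36/53

-36/53


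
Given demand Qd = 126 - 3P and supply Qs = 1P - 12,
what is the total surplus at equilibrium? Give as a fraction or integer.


Find equilibrium: 126 - 3P = 1P - 12
126 + 12 = 4P
P* = 138/4 = 69/2
Q* = 1*69/2 - 12 = 45/2
Inverse demand: P = 42 - Q/3, so P_max = 42
Inverse supply: P = 12 + Q/1, so P_min = 12
CS = (1/2) * 45/2 * (42 - 69/2) = 675/8
PS = (1/2) * 45/2 * (69/2 - 12) = 2025/8
TS = CS + PS = 675/8 + 2025/8 = 675/2

675/2


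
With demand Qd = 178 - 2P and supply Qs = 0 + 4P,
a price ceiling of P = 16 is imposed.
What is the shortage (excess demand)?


At P = 16:
Qd = 178 - 2*16 = 146
Qs = 0 + 4*16 = 64
Shortage = Qd - Qs = 146 - 64 = 82

82


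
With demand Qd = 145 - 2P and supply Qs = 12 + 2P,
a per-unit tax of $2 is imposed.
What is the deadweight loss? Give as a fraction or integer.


Pre-tax equilibrium quantity: Q* = 157/2
Post-tax equilibrium quantity: Q_tax = 153/2
Reduction in quantity: Q* - Q_tax = 2
DWL = (1/2) * tax * (Q* - Q_tax)
DWL = (1/2) * 2 * 2 = 2

2


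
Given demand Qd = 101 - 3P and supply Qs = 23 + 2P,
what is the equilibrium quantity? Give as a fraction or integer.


First find equilibrium price:
101 - 3P = 23 + 2P
P* = 78/5 = 78/5
Then substitute into demand:
Q* = 101 - 3 * 78/5 = 271/5

271/5


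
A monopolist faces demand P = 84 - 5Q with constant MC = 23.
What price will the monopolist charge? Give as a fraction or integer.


MR = 84 - 10Q
Set MR = MC: 84 - 10Q = 23
Q* = 61/10
Substitute into demand:
P* = 84 - 5*61/10 = 107/2

107/2


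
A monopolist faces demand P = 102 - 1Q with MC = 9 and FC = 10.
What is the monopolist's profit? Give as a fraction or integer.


MR = MC: 102 - 2Q = 9
Q* = 93/2
P* = 102 - 1*93/2 = 111/2
Profit = (P* - MC)*Q* - FC
= (111/2 - 9)*93/2 - 10
= 93/2*93/2 - 10
= 8649/4 - 10 = 8609/4

8609/4


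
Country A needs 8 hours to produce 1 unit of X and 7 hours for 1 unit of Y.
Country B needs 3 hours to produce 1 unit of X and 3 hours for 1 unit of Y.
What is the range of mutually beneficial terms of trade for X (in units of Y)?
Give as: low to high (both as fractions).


Opportunity cost of X for Country A = hours_X / hours_Y = 8/7 = 8/7 units of Y
Opportunity cost of X for Country B = hours_X / hours_Y = 3/3 = 1 units of Y
Terms of trade must be between the two opportunity costs.
Range: 1 to 8/7

1 to 8/7


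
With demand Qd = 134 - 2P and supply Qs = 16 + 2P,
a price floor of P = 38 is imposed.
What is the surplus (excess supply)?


At P = 38:
Qd = 134 - 2*38 = 58
Qs = 16 + 2*38 = 92
Surplus = Qs - Qd = 92 - 58 = 34

34


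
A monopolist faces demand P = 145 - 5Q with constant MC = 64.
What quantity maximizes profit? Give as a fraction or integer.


TR = P*Q = (145 - 5Q)Q = 145Q - 5Q^2
MR = dTR/dQ = 145 - 10Q
Set MR = MC:
145 - 10Q = 64
81 = 10Q
Q* = 81/10 = 81/10

81/10


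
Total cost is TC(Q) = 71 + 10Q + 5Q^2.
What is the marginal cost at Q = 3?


MC = dTC/dQ = 10 + 2*5*Q
At Q = 3:
MC = 10 + 10*3
MC = 10 + 30 = 40

40


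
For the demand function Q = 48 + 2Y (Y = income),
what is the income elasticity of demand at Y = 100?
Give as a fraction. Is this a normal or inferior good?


dQ/dY = 2
At Y = 100: Q = 48 + 2*100 = 248
Ey = (dQ/dY)(Y/Q) = 2 * 100 / 248 = 25/31
Since Ey > 0, this is a normal good.

25/31 (normal good)


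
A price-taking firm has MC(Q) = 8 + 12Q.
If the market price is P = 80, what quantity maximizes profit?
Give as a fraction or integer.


In perfect competition, profit is maximized where P = MC.
80 = 8 + 12Q
72 = 12Q
Q* = 72/12 = 6

6


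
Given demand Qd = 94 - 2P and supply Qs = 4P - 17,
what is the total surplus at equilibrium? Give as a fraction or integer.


Find equilibrium: 94 - 2P = 4P - 17
94 + 17 = 6P
P* = 111/6 = 37/2
Q* = 4*37/2 - 17 = 57
Inverse demand: P = 47 - Q/2, so P_max = 47
Inverse supply: P = 17/4 + Q/4, so P_min = 17/4
CS = (1/2) * 57 * (47 - 37/2) = 3249/4
PS = (1/2) * 57 * (37/2 - 17/4) = 3249/8
TS = CS + PS = 3249/4 + 3249/8 = 9747/8

9747/8


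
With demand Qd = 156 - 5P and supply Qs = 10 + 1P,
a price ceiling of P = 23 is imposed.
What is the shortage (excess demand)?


At P = 23:
Qd = 156 - 5*23 = 41
Qs = 10 + 1*23 = 33
Shortage = Qd - Qs = 41 - 33 = 8

8


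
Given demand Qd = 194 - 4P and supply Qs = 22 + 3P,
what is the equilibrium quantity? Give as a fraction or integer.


First find equilibrium price:
194 - 4P = 22 + 3P
P* = 172/7 = 172/7
Then substitute into demand:
Q* = 194 - 4 * 172/7 = 670/7

670/7


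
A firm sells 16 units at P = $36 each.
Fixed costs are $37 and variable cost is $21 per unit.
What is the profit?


Total Revenue = P * Q = 36 * 16 = $576
Total Cost = FC + VC*Q = 37 + 21*16 = $373
Profit = TR - TC = 576 - 373 = $203

$203


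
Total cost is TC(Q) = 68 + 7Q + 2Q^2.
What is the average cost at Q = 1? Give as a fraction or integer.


TC(1) = 68 + 7*1 + 2*1^2
TC(1) = 68 + 7 + 2 = 77
AC = TC/Q = 77/1 = 77

77


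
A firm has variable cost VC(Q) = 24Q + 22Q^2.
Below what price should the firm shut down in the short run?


AVC(Q) = VC(Q)/Q = 24 + 22Q
AVC is increasing in Q, so minimum AVC is at Q -> 0+.
Min AVC = 24
The firm should shut down if P < 24.

24


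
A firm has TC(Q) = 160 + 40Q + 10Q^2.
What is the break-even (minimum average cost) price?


AC(Q) = 160/Q + 40 + 10Q
To minimize: dAC/dQ = -160/Q^2 + 10 = 0
Q^2 = 160/10 = 16
Q* = 4
Min AC = 160/4 + 40 + 10*4
Min AC = 40 + 40 + 40 = 120

120


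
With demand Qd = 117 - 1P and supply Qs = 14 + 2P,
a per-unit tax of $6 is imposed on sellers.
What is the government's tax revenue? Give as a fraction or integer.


With tax on sellers, new supply: Qs' = 14 + 2(P - 6)
= 2 + 2P
New equilibrium quantity:
Q_new = 236/3
Tax revenue = tax * Q_new = 6 * 236/3 = 472

472


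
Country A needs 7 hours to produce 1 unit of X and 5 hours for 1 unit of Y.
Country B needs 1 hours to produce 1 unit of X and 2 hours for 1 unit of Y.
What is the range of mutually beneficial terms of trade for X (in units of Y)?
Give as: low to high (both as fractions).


Opportunity cost of X for Country A = hours_X / hours_Y = 7/5 = 7/5 units of Y
Opportunity cost of X for Country B = hours_X / hours_Y = 1/2 = 1/2 units of Y
Terms of trade must be between the two opportunity costs.
Range: 1/2 to 7/5

1/2 to 7/5


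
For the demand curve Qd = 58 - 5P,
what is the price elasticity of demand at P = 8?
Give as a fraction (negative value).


dQ/dP = -5
At P = 8: Q = 58 - 5*8 = 18
E = (dQ/dP)(P/Q) = (-5)(8/18) = -20/9

-20/9


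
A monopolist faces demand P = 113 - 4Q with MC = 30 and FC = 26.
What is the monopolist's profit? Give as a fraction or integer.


MR = MC: 113 - 8Q = 30
Q* = 83/8
P* = 113 - 4*83/8 = 143/2
Profit = (P* - MC)*Q* - FC
= (143/2 - 30)*83/8 - 26
= 83/2*83/8 - 26
= 6889/16 - 26 = 6473/16

6473/16


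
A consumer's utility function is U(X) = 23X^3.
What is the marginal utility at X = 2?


MU = dU/dX = 23*3*X^(3-1)
MU = 69*X^2
At X = 2:
MU = 69 * 2^2
MU = 69 * 4 = 276

276


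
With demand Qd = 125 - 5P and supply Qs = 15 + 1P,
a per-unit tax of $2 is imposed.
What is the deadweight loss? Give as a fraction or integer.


Pre-tax equilibrium quantity: Q* = 100/3
Post-tax equilibrium quantity: Q_tax = 95/3
Reduction in quantity: Q* - Q_tax = 5/3
DWL = (1/2) * tax * (Q* - Q_tax)
DWL = (1/2) * 2 * 5/3 = 5/3

5/3


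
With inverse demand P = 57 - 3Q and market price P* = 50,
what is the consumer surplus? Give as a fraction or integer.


Maximum willingness to pay (at Q=0): P_max = 57
Quantity demanded at P* = 50:
Q* = (57 - 50)/3 = 7/3
CS = (1/2) * Q* * (P_max - P*)
CS = (1/2) * 7/3 * (57 - 50)
CS = (1/2) * 7/3 * 7 = 49/6

49/6


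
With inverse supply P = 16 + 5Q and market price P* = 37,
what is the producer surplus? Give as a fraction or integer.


Minimum supply price (at Q=0): P_min = 16
Quantity supplied at P* = 37:
Q* = (37 - 16)/5 = 21/5
PS = (1/2) * Q* * (P* - P_min)
PS = (1/2) * 21/5 * (37 - 16)
PS = (1/2) * 21/5 * 21 = 441/10

441/10


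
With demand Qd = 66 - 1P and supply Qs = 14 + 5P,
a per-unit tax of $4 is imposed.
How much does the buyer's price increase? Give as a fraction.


With a per-unit tax, the buyer's price increase depends on relative slopes.
Supply slope: d = 5, Demand slope: b = 1
Buyer's price increase = d * tax / (b + d)
= 5 * 4 / (1 + 5)
= 20 / 6 = 10/3

10/3


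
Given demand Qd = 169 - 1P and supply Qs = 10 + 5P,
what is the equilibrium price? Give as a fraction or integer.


At equilibrium, Qd = Qs.
169 - 1P = 10 + 5P
169 - 10 = 1P + 5P
159 = 6P
P* = 159/6 = 53/2

53/2


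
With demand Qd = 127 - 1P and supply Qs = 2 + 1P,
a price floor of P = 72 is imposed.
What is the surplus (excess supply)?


At P = 72:
Qd = 127 - 1*72 = 55
Qs = 2 + 1*72 = 74
Surplus = Qs - Qd = 74 - 55 = 19

19


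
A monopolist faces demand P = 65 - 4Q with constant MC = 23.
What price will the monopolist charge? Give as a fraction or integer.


MR = 65 - 8Q
Set MR = MC: 65 - 8Q = 23
Q* = 21/4
Substitute into demand:
P* = 65 - 4*21/4 = 44

44


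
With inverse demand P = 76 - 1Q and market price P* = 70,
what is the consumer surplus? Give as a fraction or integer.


Maximum willingness to pay (at Q=0): P_max = 76
Quantity demanded at P* = 70:
Q* = (76 - 70)/1 = 6
CS = (1/2) * Q* * (P_max - P*)
CS = (1/2) * 6 * (76 - 70)
CS = (1/2) * 6 * 6 = 18

18


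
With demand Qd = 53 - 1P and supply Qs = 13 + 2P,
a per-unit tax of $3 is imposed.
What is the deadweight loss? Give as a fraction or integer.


Pre-tax equilibrium quantity: Q* = 119/3
Post-tax equilibrium quantity: Q_tax = 113/3
Reduction in quantity: Q* - Q_tax = 2
DWL = (1/2) * tax * (Q* - Q_tax)
DWL = (1/2) * 3 * 2 = 3

3


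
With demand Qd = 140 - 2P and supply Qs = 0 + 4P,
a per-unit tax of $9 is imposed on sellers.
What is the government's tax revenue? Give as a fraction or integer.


With tax on sellers, new supply: Qs' = 0 + 4(P - 9)
= 4P - 36
New equilibrium quantity:
Q_new = 244/3
Tax revenue = tax * Q_new = 9 * 244/3 = 732

732


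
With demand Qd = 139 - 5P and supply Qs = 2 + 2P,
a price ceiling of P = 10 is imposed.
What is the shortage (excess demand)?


At P = 10:
Qd = 139 - 5*10 = 89
Qs = 2 + 2*10 = 22
Shortage = Qd - Qs = 89 - 22 = 67

67


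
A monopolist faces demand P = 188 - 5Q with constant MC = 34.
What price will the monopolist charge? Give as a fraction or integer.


MR = 188 - 10Q
Set MR = MC: 188 - 10Q = 34
Q* = 77/5
Substitute into demand:
P* = 188 - 5*77/5 = 111

111


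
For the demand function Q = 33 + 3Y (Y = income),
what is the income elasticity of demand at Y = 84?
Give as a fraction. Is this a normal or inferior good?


dQ/dY = 3
At Y = 84: Q = 33 + 3*84 = 285
Ey = (dQ/dY)(Y/Q) = 3 * 84 / 285 = 84/95
Since Ey > 0, this is a normal good.

84/95 (normal good)


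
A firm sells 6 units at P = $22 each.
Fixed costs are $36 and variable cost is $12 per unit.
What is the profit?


Total Revenue = P * Q = 22 * 6 = $132
Total Cost = FC + VC*Q = 36 + 12*6 = $108
Profit = TR - TC = 132 - 108 = $24

$24


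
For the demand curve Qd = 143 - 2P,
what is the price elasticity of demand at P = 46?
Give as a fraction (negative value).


dQ/dP = -2
At P = 46: Q = 143 - 2*46 = 51
E = (dQ/dP)(P/Q) = (-2)(46/51) = -92/51

-92/51


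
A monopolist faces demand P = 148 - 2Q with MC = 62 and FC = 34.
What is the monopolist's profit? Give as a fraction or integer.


MR = MC: 148 - 4Q = 62
Q* = 43/2
P* = 148 - 2*43/2 = 105
Profit = (P* - MC)*Q* - FC
= (105 - 62)*43/2 - 34
= 43*43/2 - 34
= 1849/2 - 34 = 1781/2

1781/2


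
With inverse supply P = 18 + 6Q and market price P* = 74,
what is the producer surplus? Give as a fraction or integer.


Minimum supply price (at Q=0): P_min = 18
Quantity supplied at P* = 74:
Q* = (74 - 18)/6 = 28/3
PS = (1/2) * Q* * (P* - P_min)
PS = (1/2) * 28/3 * (74 - 18)
PS = (1/2) * 28/3 * 56 = 784/3

784/3


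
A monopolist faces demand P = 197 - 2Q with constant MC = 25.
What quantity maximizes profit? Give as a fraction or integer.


TR = P*Q = (197 - 2Q)Q = 197Q - 2Q^2
MR = dTR/dQ = 197 - 4Q
Set MR = MC:
197 - 4Q = 25
172 = 4Q
Q* = 172/4 = 43

43


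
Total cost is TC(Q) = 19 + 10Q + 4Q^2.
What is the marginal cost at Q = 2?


MC = dTC/dQ = 10 + 2*4*Q
At Q = 2:
MC = 10 + 8*2
MC = 10 + 16 = 26

26


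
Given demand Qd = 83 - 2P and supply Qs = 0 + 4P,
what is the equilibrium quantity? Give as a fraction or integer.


First find equilibrium price:
83 - 2P = 0 + 4P
P* = 83/6 = 83/6
Then substitute into demand:
Q* = 83 - 2 * 83/6 = 166/3

166/3


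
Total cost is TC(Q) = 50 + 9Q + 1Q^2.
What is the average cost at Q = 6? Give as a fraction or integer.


TC(6) = 50 + 9*6 + 1*6^2
TC(6) = 50 + 54 + 36 = 140
AC = TC/Q = 140/6 = 70/3

70/3


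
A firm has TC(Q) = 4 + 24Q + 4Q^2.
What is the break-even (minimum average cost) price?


AC(Q) = 4/Q + 24 + 4Q
To minimize: dAC/dQ = -4/Q^2 + 4 = 0
Q^2 = 4/4 = 1
Q* = 1
Min AC = 4/1 + 24 + 4*1
Min AC = 4 + 24 + 4 = 32

32


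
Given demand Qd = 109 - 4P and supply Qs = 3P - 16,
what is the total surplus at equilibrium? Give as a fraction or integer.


Find equilibrium: 109 - 4P = 3P - 16
109 + 16 = 7P
P* = 125/7 = 125/7
Q* = 3*125/7 - 16 = 263/7
Inverse demand: P = 109/4 - Q/4, so P_max = 109/4
Inverse supply: P = 16/3 + Q/3, so P_min = 16/3
CS = (1/2) * 263/7 * (109/4 - 125/7) = 69169/392
PS = (1/2) * 263/7 * (125/7 - 16/3) = 69169/294
TS = CS + PS = 69169/392 + 69169/294 = 69169/168

69169/168


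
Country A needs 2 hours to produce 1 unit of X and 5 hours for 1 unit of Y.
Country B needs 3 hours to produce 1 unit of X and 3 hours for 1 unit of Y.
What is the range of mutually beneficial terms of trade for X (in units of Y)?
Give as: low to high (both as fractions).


Opportunity cost of X for Country A = hours_X / hours_Y = 2/5 = 2/5 units of Y
Opportunity cost of X for Country B = hours_X / hours_Y = 3/3 = 1 units of Y
Terms of trade must be between the two opportunity costs.
Range: 2/5 to 1

2/5 to 1


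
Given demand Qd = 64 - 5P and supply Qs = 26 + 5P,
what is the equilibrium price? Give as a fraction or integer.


At equilibrium, Qd = Qs.
64 - 5P = 26 + 5P
64 - 26 = 5P + 5P
38 = 10P
P* = 38/10 = 19/5

19/5


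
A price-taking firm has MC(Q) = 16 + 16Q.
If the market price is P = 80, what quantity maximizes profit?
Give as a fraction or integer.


In perfect competition, profit is maximized where P = MC.
80 = 16 + 16Q
64 = 16Q
Q* = 64/16 = 4

4


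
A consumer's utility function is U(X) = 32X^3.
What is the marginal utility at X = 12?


MU = dU/dX = 32*3*X^(3-1)
MU = 96*X^2
At X = 12:
MU = 96 * 12^2
MU = 96 * 144 = 13824

13824


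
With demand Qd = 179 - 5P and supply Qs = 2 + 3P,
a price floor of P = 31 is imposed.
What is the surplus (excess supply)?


At P = 31:
Qd = 179 - 5*31 = 24
Qs = 2 + 3*31 = 95
Surplus = Qs - Qd = 95 - 24 = 71

71


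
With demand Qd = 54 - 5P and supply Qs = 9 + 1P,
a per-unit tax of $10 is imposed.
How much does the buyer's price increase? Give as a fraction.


With a per-unit tax, the buyer's price increase depends on relative slopes.
Supply slope: d = 1, Demand slope: b = 5
Buyer's price increase = d * tax / (b + d)
= 1 * 10 / (5 + 1)
= 10 / 6 = 5/3

5/3


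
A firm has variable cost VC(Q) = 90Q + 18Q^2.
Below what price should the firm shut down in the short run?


AVC(Q) = VC(Q)/Q = 90 + 18Q
AVC is increasing in Q, so minimum AVC is at Q -> 0+.
Min AVC = 90
The firm should shut down if P < 90.

90


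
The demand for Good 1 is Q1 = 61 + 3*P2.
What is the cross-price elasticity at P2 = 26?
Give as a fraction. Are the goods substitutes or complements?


dQ1/dP2 = 3
At P2 = 26: Q1 = 61 + 3*26 = 139
Exy = (dQ1/dP2)(P2/Q1) = 3 * 26 / 139 = 78/139
Since Exy > 0, the goods are substitutes.

78/139 (substitutes)


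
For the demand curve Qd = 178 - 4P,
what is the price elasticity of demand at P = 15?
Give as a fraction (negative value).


dQ/dP = -4
At P = 15: Q = 178 - 4*15 = 118
E = (dQ/dP)(P/Q) = (-4)(15/118) = -30/59

-30/59


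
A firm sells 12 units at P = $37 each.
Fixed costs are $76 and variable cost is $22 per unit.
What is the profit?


Total Revenue = P * Q = 37 * 12 = $444
Total Cost = FC + VC*Q = 76 + 22*12 = $340
Profit = TR - TC = 444 - 340 = $104

$104


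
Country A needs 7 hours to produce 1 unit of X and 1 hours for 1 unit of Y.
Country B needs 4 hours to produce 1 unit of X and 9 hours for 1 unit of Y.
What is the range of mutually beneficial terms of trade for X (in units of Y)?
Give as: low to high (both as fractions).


Opportunity cost of X for Country A = hours_X / hours_Y = 7/1 = 7 units of Y
Opportunity cost of X for Country B = hours_X / hours_Y = 4/9 = 4/9 units of Y
Terms of trade must be between the two opportunity costs.
Range: 4/9 to 7

4/9 to 7


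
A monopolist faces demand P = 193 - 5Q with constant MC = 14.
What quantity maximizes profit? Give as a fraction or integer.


TR = P*Q = (193 - 5Q)Q = 193Q - 5Q^2
MR = dTR/dQ = 193 - 10Q
Set MR = MC:
193 - 10Q = 14
179 = 10Q
Q* = 179/10 = 179/10

179/10


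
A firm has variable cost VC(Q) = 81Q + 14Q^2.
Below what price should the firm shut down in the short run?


AVC(Q) = VC(Q)/Q = 81 + 14Q
AVC is increasing in Q, so minimum AVC is at Q -> 0+.
Min AVC = 81
The firm should shut down if P < 81.

81


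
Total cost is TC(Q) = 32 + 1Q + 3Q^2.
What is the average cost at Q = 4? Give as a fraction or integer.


TC(4) = 32 + 1*4 + 3*4^2
TC(4) = 32 + 4 + 48 = 84
AC = TC/Q = 84/4 = 21

21


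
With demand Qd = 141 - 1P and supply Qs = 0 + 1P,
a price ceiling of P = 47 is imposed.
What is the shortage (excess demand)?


At P = 47:
Qd = 141 - 1*47 = 94
Qs = 0 + 1*47 = 47
Shortage = Qd - Qs = 94 - 47 = 47

47


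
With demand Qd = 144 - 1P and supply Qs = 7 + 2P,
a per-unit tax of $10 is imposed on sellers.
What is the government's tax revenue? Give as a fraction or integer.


With tax on sellers, new supply: Qs' = 7 + 2(P - 10)
= 2P - 13
New equilibrium quantity:
Q_new = 275/3
Tax revenue = tax * Q_new = 10 * 275/3 = 2750/3

2750/3


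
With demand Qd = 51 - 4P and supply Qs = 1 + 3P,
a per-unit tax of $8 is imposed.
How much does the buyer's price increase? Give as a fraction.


With a per-unit tax, the buyer's price increase depends on relative slopes.
Supply slope: d = 3, Demand slope: b = 4
Buyer's price increase = d * tax / (b + d)
= 3 * 8 / (4 + 3)
= 24 / 7 = 24/7

24/7


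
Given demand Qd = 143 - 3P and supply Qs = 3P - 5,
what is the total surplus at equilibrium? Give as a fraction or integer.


Find equilibrium: 143 - 3P = 3P - 5
143 + 5 = 6P
P* = 148/6 = 74/3
Q* = 3*74/3 - 5 = 69
Inverse demand: P = 143/3 - Q/3, so P_max = 143/3
Inverse supply: P = 5/3 + Q/3, so P_min = 5/3
CS = (1/2) * 69 * (143/3 - 74/3) = 1587/2
PS = (1/2) * 69 * (74/3 - 5/3) = 1587/2
TS = CS + PS = 1587/2 + 1587/2 = 1587

1587


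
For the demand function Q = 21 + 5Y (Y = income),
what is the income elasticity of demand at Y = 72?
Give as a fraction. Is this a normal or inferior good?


dQ/dY = 5
At Y = 72: Q = 21 + 5*72 = 381
Ey = (dQ/dY)(Y/Q) = 5 * 72 / 381 = 120/127
Since Ey > 0, this is a normal good.

120/127 (normal good)


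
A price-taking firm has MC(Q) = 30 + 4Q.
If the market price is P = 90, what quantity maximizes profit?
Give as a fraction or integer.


In perfect competition, profit is maximized where P = MC.
90 = 30 + 4Q
60 = 4Q
Q* = 60/4 = 15

15


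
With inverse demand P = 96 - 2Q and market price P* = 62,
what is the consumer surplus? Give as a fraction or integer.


Maximum willingness to pay (at Q=0): P_max = 96
Quantity demanded at P* = 62:
Q* = (96 - 62)/2 = 17
CS = (1/2) * Q* * (P_max - P*)
CS = (1/2) * 17 * (96 - 62)
CS = (1/2) * 17 * 34 = 289

289


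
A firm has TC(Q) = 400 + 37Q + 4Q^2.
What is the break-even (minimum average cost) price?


AC(Q) = 400/Q + 37 + 4Q
To minimize: dAC/dQ = -400/Q^2 + 4 = 0
Q^2 = 400/4 = 100
Q* = 10
Min AC = 400/10 + 37 + 4*10
Min AC = 40 + 37 + 40 = 117

117


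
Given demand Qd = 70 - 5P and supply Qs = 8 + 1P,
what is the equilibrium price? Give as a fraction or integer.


At equilibrium, Qd = Qs.
70 - 5P = 8 + 1P
70 - 8 = 5P + 1P
62 = 6P
P* = 62/6 = 31/3

31/3


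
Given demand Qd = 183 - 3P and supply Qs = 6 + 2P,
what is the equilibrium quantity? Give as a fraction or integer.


First find equilibrium price:
183 - 3P = 6 + 2P
P* = 177/5 = 177/5
Then substitute into demand:
Q* = 183 - 3 * 177/5 = 384/5

384/5


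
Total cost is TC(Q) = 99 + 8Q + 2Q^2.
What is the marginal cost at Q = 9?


MC = dTC/dQ = 8 + 2*2*Q
At Q = 9:
MC = 8 + 4*9
MC = 8 + 36 = 44

44


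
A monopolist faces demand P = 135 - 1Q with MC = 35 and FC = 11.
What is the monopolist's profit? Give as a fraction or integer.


MR = MC: 135 - 2Q = 35
Q* = 50
P* = 135 - 1*50 = 85
Profit = (P* - MC)*Q* - FC
= (85 - 35)*50 - 11
= 50*50 - 11
= 2500 - 11 = 2489

2489


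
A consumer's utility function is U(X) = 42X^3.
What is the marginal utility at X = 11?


MU = dU/dX = 42*3*X^(3-1)
MU = 126*X^2
At X = 11:
MU = 126 * 11^2
MU = 126 * 121 = 15246

15246


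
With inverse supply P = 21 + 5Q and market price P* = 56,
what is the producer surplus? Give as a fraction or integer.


Minimum supply price (at Q=0): P_min = 21
Quantity supplied at P* = 56:
Q* = (56 - 21)/5 = 7
PS = (1/2) * Q* * (P* - P_min)
PS = (1/2) * 7 * (56 - 21)
PS = (1/2) * 7 * 35 = 245/2

245/2


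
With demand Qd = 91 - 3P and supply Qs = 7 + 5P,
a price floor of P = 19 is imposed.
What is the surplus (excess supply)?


At P = 19:
Qd = 91 - 3*19 = 34
Qs = 7 + 5*19 = 102
Surplus = Qs - Qd = 102 - 34 = 68

68


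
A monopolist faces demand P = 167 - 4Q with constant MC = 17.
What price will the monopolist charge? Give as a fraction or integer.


MR = 167 - 8Q
Set MR = MC: 167 - 8Q = 17
Q* = 75/4
Substitute into demand:
P* = 167 - 4*75/4 = 92

92


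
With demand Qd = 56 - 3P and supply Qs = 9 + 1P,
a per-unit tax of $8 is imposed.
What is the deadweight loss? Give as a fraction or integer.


Pre-tax equilibrium quantity: Q* = 83/4
Post-tax equilibrium quantity: Q_tax = 59/4
Reduction in quantity: Q* - Q_tax = 6
DWL = (1/2) * tax * (Q* - Q_tax)
DWL = (1/2) * 8 * 6 = 24

24


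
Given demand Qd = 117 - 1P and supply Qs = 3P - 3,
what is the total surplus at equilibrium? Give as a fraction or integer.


Find equilibrium: 117 - 1P = 3P - 3
117 + 3 = 4P
P* = 120/4 = 30
Q* = 3*30 - 3 = 87
Inverse demand: P = 117 - Q/1, so P_max = 117
Inverse supply: P = 1 + Q/3, so P_min = 1
CS = (1/2) * 87 * (117 - 30) = 7569/2
PS = (1/2) * 87 * (30 - 1) = 2523/2
TS = CS + PS = 7569/2 + 2523/2 = 5046

5046


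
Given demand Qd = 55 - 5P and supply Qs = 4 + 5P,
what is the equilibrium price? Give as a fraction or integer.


At equilibrium, Qd = Qs.
55 - 5P = 4 + 5P
55 - 4 = 5P + 5P
51 = 10P
P* = 51/10 = 51/10

51/10


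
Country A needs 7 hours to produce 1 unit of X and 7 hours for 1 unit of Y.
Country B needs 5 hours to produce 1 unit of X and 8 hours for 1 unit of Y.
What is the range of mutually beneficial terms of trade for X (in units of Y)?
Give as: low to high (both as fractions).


Opportunity cost of X for Country A = hours_X / hours_Y = 7/7 = 1 units of Y
Opportunity cost of X for Country B = hours_X / hours_Y = 5/8 = 5/8 units of Y
Terms of trade must be between the two opportunity costs.
Range: 5/8 to 1

5/8 to 1


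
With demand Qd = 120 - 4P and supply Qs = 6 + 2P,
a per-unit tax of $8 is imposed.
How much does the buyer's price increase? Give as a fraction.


With a per-unit tax, the buyer's price increase depends on relative slopes.
Supply slope: d = 2, Demand slope: b = 4
Buyer's price increase = d * tax / (b + d)
= 2 * 8 / (4 + 2)
= 16 / 6 = 8/3

8/3


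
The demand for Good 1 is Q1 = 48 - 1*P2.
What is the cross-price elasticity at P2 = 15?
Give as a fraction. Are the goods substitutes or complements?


dQ1/dP2 = -1
At P2 = 15: Q1 = 48 - 1*15 = 33
Exy = (dQ1/dP2)(P2/Q1) = -1 * 15 / 33 = -5/11
Since Exy < 0, the goods are complements.

-5/11 (complements)


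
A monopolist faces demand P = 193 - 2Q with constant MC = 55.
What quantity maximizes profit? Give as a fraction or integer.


TR = P*Q = (193 - 2Q)Q = 193Q - 2Q^2
MR = dTR/dQ = 193 - 4Q
Set MR = MC:
193 - 4Q = 55
138 = 4Q
Q* = 138/4 = 69/2

69/2


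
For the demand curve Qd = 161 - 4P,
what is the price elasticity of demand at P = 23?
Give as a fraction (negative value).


dQ/dP = -4
At P = 23: Q = 161 - 4*23 = 69
E = (dQ/dP)(P/Q) = (-4)(23/69) = -4/3

-4/3


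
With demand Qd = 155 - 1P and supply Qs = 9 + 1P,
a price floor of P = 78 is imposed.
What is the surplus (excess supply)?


At P = 78:
Qd = 155 - 1*78 = 77
Qs = 9 + 1*78 = 87
Surplus = Qs - Qd = 87 - 77 = 10

10


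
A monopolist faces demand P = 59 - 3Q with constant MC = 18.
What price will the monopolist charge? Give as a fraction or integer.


MR = 59 - 6Q
Set MR = MC: 59 - 6Q = 18
Q* = 41/6
Substitute into demand:
P* = 59 - 3*41/6 = 77/2

77/2


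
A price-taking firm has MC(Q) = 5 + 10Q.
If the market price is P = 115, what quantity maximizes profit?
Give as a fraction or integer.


In perfect competition, profit is maximized where P = MC.
115 = 5 + 10Q
110 = 10Q
Q* = 110/10 = 11

11


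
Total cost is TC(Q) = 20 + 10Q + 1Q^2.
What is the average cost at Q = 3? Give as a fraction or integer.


TC(3) = 20 + 10*3 + 1*3^2
TC(3) = 20 + 30 + 9 = 59
AC = TC/Q = 59/3 = 59/3

59/3


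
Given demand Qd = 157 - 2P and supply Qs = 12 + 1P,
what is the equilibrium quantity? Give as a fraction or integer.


First find equilibrium price:
157 - 2P = 12 + 1P
P* = 145/3 = 145/3
Then substitute into demand:
Q* = 157 - 2 * 145/3 = 181/3

181/3


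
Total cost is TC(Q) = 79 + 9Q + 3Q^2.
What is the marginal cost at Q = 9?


MC = dTC/dQ = 9 + 2*3*Q
At Q = 9:
MC = 9 + 6*9
MC = 9 + 54 = 63

63


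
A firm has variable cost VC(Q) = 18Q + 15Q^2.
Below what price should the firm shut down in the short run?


AVC(Q) = VC(Q)/Q = 18 + 15Q
AVC is increasing in Q, so minimum AVC is at Q -> 0+.
Min AVC = 18
The firm should shut down if P < 18.

18


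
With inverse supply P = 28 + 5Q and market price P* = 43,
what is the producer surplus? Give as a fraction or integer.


Minimum supply price (at Q=0): P_min = 28
Quantity supplied at P* = 43:
Q* = (43 - 28)/5 = 3
PS = (1/2) * Q* * (P* - P_min)
PS = (1/2) * 3 * (43 - 28)
PS = (1/2) * 3 * 15 = 45/2

45/2


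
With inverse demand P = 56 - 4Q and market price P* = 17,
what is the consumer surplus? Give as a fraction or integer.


Maximum willingness to pay (at Q=0): P_max = 56
Quantity demanded at P* = 17:
Q* = (56 - 17)/4 = 39/4
CS = (1/2) * Q* * (P_max - P*)
CS = (1/2) * 39/4 * (56 - 17)
CS = (1/2) * 39/4 * 39 = 1521/8

1521/8


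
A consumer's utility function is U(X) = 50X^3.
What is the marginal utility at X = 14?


MU = dU/dX = 50*3*X^(3-1)
MU = 150*X^2
At X = 14:
MU = 150 * 14^2
MU = 150 * 196 = 29400

29400


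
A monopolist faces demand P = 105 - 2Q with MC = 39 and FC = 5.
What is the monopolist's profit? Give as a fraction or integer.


MR = MC: 105 - 4Q = 39
Q* = 33/2
P* = 105 - 2*33/2 = 72
Profit = (P* - MC)*Q* - FC
= (72 - 39)*33/2 - 5
= 33*33/2 - 5
= 1089/2 - 5 = 1079/2

1079/2


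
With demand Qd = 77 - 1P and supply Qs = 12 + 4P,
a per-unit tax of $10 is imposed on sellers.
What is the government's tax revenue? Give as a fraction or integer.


With tax on sellers, new supply: Qs' = 12 + 4(P - 10)
= 4P - 28
New equilibrium quantity:
Q_new = 56
Tax revenue = tax * Q_new = 10 * 56 = 560

560


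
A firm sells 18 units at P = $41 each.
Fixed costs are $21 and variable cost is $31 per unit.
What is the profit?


Total Revenue = P * Q = 41 * 18 = $738
Total Cost = FC + VC*Q = 21 + 31*18 = $579
Profit = TR - TC = 738 - 579 = $159

$159


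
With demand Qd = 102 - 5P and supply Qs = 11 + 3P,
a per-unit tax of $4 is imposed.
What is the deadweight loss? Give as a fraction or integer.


Pre-tax equilibrium quantity: Q* = 361/8
Post-tax equilibrium quantity: Q_tax = 301/8
Reduction in quantity: Q* - Q_tax = 15/2
DWL = (1/2) * tax * (Q* - Q_tax)
DWL = (1/2) * 4 * 15/2 = 15

15


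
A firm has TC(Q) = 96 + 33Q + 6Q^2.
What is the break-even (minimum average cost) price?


AC(Q) = 96/Q + 33 + 6Q
To minimize: dAC/dQ = -96/Q^2 + 6 = 0
Q^2 = 96/6 = 16
Q* = 4
Min AC = 96/4 + 33 + 6*4
Min AC = 24 + 33 + 24 = 81

81


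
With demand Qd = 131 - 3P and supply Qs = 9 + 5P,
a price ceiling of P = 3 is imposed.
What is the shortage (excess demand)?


At P = 3:
Qd = 131 - 3*3 = 122
Qs = 9 + 5*3 = 24
Shortage = Qd - Qs = 122 - 24 = 98

98


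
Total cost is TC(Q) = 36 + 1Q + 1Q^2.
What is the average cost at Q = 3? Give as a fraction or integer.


TC(3) = 36 + 1*3 + 1*3^2
TC(3) = 36 + 3 + 9 = 48
AC = TC/Q = 48/3 = 16

16


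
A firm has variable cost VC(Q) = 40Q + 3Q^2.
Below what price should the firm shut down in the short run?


AVC(Q) = VC(Q)/Q = 40 + 3Q
AVC is increasing in Q, so minimum AVC is at Q -> 0+.
Min AVC = 40
The firm should shut down if P < 40.

40


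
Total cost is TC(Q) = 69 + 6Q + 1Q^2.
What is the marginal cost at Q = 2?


MC = dTC/dQ = 6 + 2*1*Q
At Q = 2:
MC = 6 + 2*2
MC = 6 + 4 = 10

10
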